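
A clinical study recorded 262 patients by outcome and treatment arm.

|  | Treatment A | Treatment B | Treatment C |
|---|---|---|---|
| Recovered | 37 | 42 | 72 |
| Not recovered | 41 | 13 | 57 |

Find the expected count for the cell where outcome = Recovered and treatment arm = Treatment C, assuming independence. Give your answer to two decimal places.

74.35

Row total (Recovered) = 151; column total (Treatment C) = 129; grand total N = 262.
Expected count = (row total × column total) / N = 151 × 129 / 262 = 74.35.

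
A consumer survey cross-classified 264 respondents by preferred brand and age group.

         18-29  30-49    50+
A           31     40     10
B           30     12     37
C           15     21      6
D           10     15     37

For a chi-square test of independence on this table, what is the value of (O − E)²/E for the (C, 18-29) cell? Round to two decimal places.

0.13

Row total (C) = 42; column total (18-29) = 86; N = 264.
Expected count E = 42 × 86 / 264 = 13.682.
Contribution = (O − E)²/E = (15 − 13.682)² / 13.682 = 0.13.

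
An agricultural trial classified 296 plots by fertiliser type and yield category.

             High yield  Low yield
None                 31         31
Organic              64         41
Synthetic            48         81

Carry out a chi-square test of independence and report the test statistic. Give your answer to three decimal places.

13.157

Row totals: 62, 105, 129. Column totals: 143, 153. Grand total N = 296.
Expected counts (row total × column total / N):
  None, High yield: 62×143/296 = 29.9527
  None, Low yield: 62×153/296 = 32.0473
  Organic, High yield: 105×143/296 = 50.7264
  Organic, Low yield: 105×153/296 = 54.2736
  Synthetic, High yield: 129×143/296 = 62.3209
  Synthetic, Low yield: 129×153/296 = 66.6791
Contributions (O − E)²/E:
  (31 − 29.9527)²/29.9527 = 0.0366
  (31 − 32.0473)²/32.0473 = 0.0342
  (64 − 50.7264)²/50.7264 = 3.4733
  (41 − 54.2736)²/54.2736 = 3.2463
  (48 − 62.3209)²/62.3209 = 3.2908
  (81 − 66.6791)²/66.6791 = 3.0757
χ² = 0.0366 + 0.0342 + 3.4733 + 3.2463 + 3.2908 + 3.0757 = 13.157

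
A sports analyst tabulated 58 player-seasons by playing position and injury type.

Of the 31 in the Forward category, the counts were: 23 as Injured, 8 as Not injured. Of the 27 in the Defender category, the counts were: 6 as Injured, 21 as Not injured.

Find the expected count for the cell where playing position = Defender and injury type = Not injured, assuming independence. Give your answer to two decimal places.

13.50

Row total (Defender) = 27; column total (Not injured) = 29; grand total N = 58.
Expected count = (row total × column total) / N = 27 × 29 / 58 = 13.50.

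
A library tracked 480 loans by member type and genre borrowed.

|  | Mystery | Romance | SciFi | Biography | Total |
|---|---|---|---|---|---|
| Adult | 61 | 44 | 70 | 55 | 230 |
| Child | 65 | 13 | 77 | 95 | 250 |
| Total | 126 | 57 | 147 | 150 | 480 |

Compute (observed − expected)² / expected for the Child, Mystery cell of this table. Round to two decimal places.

0.01

Row total (Child) = 250; column total (Mystery) = 126; N = 480.
Expected count E = 250 × 126 / 480 = 65.625.
Contribution = (O − E)²/E = (65 − 65.625)² / 65.625 = 0.01.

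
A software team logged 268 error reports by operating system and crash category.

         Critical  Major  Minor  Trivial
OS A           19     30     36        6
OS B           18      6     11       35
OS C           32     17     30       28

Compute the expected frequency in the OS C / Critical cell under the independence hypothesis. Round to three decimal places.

27.549

Row total (OS C) = 107; column total (Critical) = 69; grand total N = 268.
Expected count = (row total × column total) / N = 107 × 69 / 268 = 27.549.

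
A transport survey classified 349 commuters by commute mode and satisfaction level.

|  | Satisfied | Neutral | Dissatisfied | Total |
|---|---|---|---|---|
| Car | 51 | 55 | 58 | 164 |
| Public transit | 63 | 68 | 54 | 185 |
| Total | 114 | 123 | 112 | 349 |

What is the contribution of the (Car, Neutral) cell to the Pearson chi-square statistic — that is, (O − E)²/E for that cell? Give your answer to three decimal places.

0.136

Row total (Car) = 164; column total (Neutral) = 123; N = 349.
Expected count E = 164 × 123 / 349 = 57.7994.
Contribution = (O − E)²/E = (55 − 57.7994)² / 57.7994 = 0.136.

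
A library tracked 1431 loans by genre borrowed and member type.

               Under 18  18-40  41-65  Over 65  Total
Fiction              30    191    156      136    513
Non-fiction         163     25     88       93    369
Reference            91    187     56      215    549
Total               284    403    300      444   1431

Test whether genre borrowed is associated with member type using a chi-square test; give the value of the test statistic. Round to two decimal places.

Grand total N = 1431.
Expected counts (row total × column total / N):
  Fiction, Under 18: 513×284/1431 = 101.8113
  Fiction, 18-40: 513×403/1431 = 144.4717
  Fiction, 41-65: 513×300/1431 = 107.5472
  Fiction, Over 65: 513×444/1431 = 159.1698
  Non-fiction, Under 18: 369×284/1431 = 73.2327
  Non-fiction, 18-40: 369×403/1431 = 103.9182
  Non-fiction, 41-65: 369×300/1431 = 77.3585
  Non-fiction, Over 65: 369×444/1431 = 114.4906
  Reference, Under 18: 549×284/1431 = 108.9560
  Reference, 18-40: 549×403/1431 = 154.6101
  Reference, 41-65: 549×300/1431 = 115.0943
  Reference, Over 65: 549×444/1431 = 170.3396
Contributions (O − E)²/E:
  (30 − 101.8113)²/101.8113 = 50.6512
  (191 − 144.4717)²/144.4717 = 14.9848
  (156 − 107.5472)²/107.5472 = 21.8292
  (136 − 159.1698)²/159.1698 = 3.3727
  (163 − 73.2327)²/73.2327 = 110.0351
  (25 − 103.9182)²/103.9182 = 59.9325
  (88 − 77.3585)²/77.3585 = 1.4639
  (93 − 114.4906)²/114.4906 = 4.0339
  (91 − 108.9560)²/108.9560 = 2.9592
  (187 − 154.6101)²/154.6101 = 6.7855
  (56 − 115.0943)²/115.0943 = 30.3415
  (215 − 170.3396)²/170.3396 = 11.7093
χ² = 50.6512 + 14.9848 + 21.8292 + 3.3727 + 110.0351 + 59.9325 + 1.4639 + 4.0339 + 2.9592 + 6.7855 + 30.3415 + 11.7093 = 318.10

318.10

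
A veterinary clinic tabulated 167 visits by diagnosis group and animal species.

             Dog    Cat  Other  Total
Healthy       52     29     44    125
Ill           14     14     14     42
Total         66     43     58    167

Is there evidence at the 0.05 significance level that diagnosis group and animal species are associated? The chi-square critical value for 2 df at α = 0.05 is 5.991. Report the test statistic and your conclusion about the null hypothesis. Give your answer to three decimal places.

Grand total N = 167.
Expected counts (row total × column total / N):
  Healthy, Dog: 125×66/167 = 49.4012
  Healthy, Cat: 125×43/167 = 32.1856
  Healthy, Other: 125×58/167 = 43.4132
  Ill, Dog: 42×66/167 = 16.5988
  Ill, Cat: 42×43/167 = 10.8144
  Ill, Other: 42×58/167 = 14.5868
Contributions (O − E)²/E:
  (52 − 49.4012)²/49.4012 = 0.1367
  (29 − 32.1856)²/32.1856 = 0.3153
  (44 − 43.4132)²/43.4132 = 0.0079
  (14 − 16.5988)²/16.5988 = 0.4069
  (14 − 10.8144)²/10.8144 = 0.9384
  (14 − 14.5868)²/14.5868 = 0.0236
χ² = 0.1367 + 0.3153 + 0.0079 + 0.4069 + 0.9384 + 0.0236 = 1.829
df = (2−1)(3−1) = 2. Since 1.829 < 5.991, fail to reject the null hypothesis of independence at α = 0.05.

1.829; fail to reject H₀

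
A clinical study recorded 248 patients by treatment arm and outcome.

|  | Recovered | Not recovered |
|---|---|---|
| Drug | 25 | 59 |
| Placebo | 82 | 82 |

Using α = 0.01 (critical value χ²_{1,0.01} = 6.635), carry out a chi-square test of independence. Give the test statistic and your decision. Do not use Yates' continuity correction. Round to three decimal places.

Row totals: 84, 164. Column totals: 107, 141. Grand total N = 248.
Expected counts (row total × column total / N):
  Drug, Recovered: 84×107/248 = 36.2419
  Drug, Not recovered: 84×141/248 = 47.7581
  Placebo, Recovered: 164×107/248 = 70.7581
  Placebo, Not recovered: 164×141/248 = 93.2419
Contributions (O − E)²/E:
  (25 − 36.2419)²/36.2419 = 3.4871
  (59 − 47.7581)²/47.7581 = 2.6463
  (82 − 70.7581)²/70.7581 = 1.7861
  (82 − 93.2419)²/93.2419 = 1.3554
χ² = 3.4871 + 2.6463 + 1.7861 + 1.3554 = 9.275
df = (2−1)(2−1) = 1. Since 9.275 > 6.635, reject the null hypothesis of independence at α = 0.01.

9.275; reject H₀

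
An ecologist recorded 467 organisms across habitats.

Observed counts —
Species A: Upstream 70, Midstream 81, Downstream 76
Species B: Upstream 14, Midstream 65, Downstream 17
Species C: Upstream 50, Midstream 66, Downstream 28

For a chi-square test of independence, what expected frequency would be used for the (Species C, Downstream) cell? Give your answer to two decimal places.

37.31

Row total (Species C) = 144; column total (Downstream) = 121; grand total N = 467.
Expected count = (row total × column total) / N = 144 × 121 / 467 = 37.31.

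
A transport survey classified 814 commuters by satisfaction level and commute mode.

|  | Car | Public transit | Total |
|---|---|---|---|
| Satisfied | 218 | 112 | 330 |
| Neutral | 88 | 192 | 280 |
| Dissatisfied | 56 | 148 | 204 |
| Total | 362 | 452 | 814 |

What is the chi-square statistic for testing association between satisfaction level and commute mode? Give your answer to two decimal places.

Grand total N = 814.
Expected counts (row total × column total / N):
  Satisfied, Car: 330×362/814 = 146.7568
  Satisfied, Public transit: 330×452/814 = 183.2432
  Neutral, Car: 280×362/814 = 124.5209
  Neutral, Public transit: 280×452/814 = 155.4791
  Dissatisfied, Car: 204×362/814 = 90.7224
  Dissatisfied, Public transit: 204×452/814 = 113.2776
Contributions (O − E)²/E:
  (218 − 146.7568)²/146.7568 = 34.5851
  (112 − 183.2432)²/183.2432 = 27.6987
  (88 − 124.5209)²/124.5209 = 10.7113
  (192 − 155.4791)²/155.4791 = 8.5785
  (56 − 90.7224)²/90.7224 = 13.2894
  (148 − 113.2776)²/113.2776 = 10.6433
χ² = 34.5851 + 27.6987 + 10.7113 + 8.5785 + 13.2894 + 10.6433 = 105.51

105.51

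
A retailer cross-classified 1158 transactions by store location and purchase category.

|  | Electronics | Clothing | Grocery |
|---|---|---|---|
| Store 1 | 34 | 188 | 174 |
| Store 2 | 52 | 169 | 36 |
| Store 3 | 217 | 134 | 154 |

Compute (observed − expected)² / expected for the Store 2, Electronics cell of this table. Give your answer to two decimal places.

Row total (Store 2) = 257; column total (Electronics) = 303; N = 1158.
Expected count E = 257 × 303 / 1158 = 67.246.
Contribution = (O − E)²/E = (52 − 67.246)² / 67.246 = 3.46.

3.46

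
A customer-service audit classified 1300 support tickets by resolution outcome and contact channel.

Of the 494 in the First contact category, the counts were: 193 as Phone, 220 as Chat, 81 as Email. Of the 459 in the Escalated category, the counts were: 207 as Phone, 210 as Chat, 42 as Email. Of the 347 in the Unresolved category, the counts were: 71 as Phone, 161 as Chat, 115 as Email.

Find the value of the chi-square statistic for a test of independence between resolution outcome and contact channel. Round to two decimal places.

Row totals: 494, 459, 347. Column totals: 471, 591, 238. Grand total N = 1300.
Expected counts (row total × column total / N):
  First contact, Phone: 494×471/1300 = 178.980
  First contact, Chat: 494×591/1300 = 224.580
  First contact, Email: 494×238/1300 = 90.440
  Escalated, Phone: 459×471/1300 = 166.299
  Escalated, Chat: 459×591/1300 = 208.668
  Escalated, Email: 459×238/1300 = 84.032
  Unresolved, Phone: 347×471/1300 = 125.721
  Unresolved, Chat: 347×591/1300 = 157.752
  Unresolved, Email: 347×238/1300 = 63.528
Contributions (O − E)²/E:
  (193 − 178.980)²/178.980 = 1.0982
  (220 − 224.580)²/224.580 = 0.0934
  (81 − 90.440)²/90.440 = 0.9853
  (207 − 166.299)²/166.299 = 9.9614
  (210 − 208.668)²/208.668 = 0.0085
  (42 − 84.032)²/84.032 = 21.0240
  (71 − 125.721)²/125.721 = 23.8177
  (161 − 157.752)²/157.752 = 0.0669
  (115 − 63.528)²/63.528 = 41.7039
χ² = 1.0982 + 0.0934 + 0.9853 + 9.9614 + 0.0085 + 21.0240 + 23.8177 + 0.0669 + 41.7039 = 98.76

98.76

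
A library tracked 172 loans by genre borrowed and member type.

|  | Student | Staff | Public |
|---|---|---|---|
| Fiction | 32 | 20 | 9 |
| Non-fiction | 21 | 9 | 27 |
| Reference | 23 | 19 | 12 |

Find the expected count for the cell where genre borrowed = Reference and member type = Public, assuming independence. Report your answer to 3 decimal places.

Row total (Reference) = 54; column total (Public) = 48; grand total N = 172.
Expected count = (row total × column total) / N = 54 × 48 / 172 = 15.070.

15.070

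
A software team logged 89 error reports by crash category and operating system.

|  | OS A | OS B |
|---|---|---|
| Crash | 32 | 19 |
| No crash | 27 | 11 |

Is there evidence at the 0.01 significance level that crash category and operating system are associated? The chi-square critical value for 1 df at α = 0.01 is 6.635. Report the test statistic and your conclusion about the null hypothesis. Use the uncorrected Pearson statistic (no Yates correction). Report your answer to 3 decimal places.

Row totals: 51, 38. Column totals: 59, 30. Grand total N = 89.
Expected counts (row total × column total / N):
  Crash, OS A: 51×59/89 = 33.8090
  Crash, OS B: 51×30/89 = 17.1910
  No crash, OS A: 38×59/89 = 25.1910
  No crash, OS B: 38×30/89 = 12.8090
Contributions (O − E)²/E:
  (32 − 33.8090)²/33.8090 = 0.0968
  (19 − 17.1910)²/17.1910 = 0.1904
  (27 − 25.1910)²/25.1910 = 0.1299
  (11 − 12.8090)²/12.8090 = 0.2555
χ² = 0.0968 + 0.1904 + 0.1299 + 0.2555 = 0.673
df = (2−1)(2−1) = 1. Since 0.673 < 6.635, fail to reject the null hypothesis of independence at α = 0.01.

0.673; fail to reject H₀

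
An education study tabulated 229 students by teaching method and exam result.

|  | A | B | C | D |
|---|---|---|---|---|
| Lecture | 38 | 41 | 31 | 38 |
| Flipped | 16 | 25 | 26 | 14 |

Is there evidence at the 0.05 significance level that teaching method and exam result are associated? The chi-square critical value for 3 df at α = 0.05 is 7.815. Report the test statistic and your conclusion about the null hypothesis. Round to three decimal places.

5.200; fail to reject H₀

Row totals: 148, 81. Column totals: 54, 66, 57, 52. Grand total N = 229.
Expected counts (row total × column total / N):
  Lecture, A: 148×54/229 = 34.8996
  Lecture, B: 148×66/229 = 42.6550
  Lecture, C: 148×57/229 = 36.8384
  Lecture, D: 148×52/229 = 33.6070
  Flipped, A: 81×54/229 = 19.1004
  Flipped, B: 81×66/229 = 23.3450
  Flipped, C: 81×57/229 = 20.1616
  Flipped, D: 81×52/229 = 18.3930
Contributions (O − E)²/E:
  (38 − 34.8996)²/34.8996 = 0.2754
  (41 − 42.6550)²/42.6550 = 0.0642
  (31 − 36.8384)²/36.8384 = 0.9253
  (38 − 33.6070)²/33.6070 = 0.5742
  (16 − 19.1004)²/19.1004 = 0.5033
  (25 − 23.3450)²/23.3450 = 0.1173
  (26 − 20.1616)²/20.1616 = 1.6907
  (14 − 18.3930)²/18.3930 = 1.0492
χ² = 0.2754 + 0.0642 + 0.9253 + 0.5742 + 0.5033 + 0.1173 + 1.6907 + 1.0492 = 5.200
df = (2−1)(4−1) = 3. Since 5.200 < 7.815, fail to reject the null hypothesis of independence at α = 0.05.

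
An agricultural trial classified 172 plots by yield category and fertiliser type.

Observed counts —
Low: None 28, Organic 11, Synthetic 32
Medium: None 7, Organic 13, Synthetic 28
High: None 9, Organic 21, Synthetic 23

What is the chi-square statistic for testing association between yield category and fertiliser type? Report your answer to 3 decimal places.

Row totals: 71, 48, 53. Column totals: 44, 45, 83. Grand total N = 172.
Expected counts (row total × column total / N):
  Low, None: 71×44/172 = 18.1628
  Low, Organic: 71×45/172 = 18.5756
  Low, Synthetic: 71×83/172 = 34.2616
  Medium, None: 48×44/172 = 12.2791
  Medium, Organic: 48×45/172 = 12.5581
  Medium, Synthetic: 48×83/172 = 23.1628
  High, None: 53×44/172 = 13.5581
  High, Organic: 53×45/172 = 13.8663
  High, Synthetic: 53×83/172 = 25.5756
Contributions (O − E)²/E:
  (28 − 18.1628)²/18.1628 = 5.3280
  (11 − 18.5756)²/18.5756 = 3.0895
  (32 − 34.2616)²/34.2616 = 0.1493
  (7 − 12.2791)²/12.2791 = 2.2696
  (13 − 12.5581)²/12.5581 = 0.0155
  (28 − 23.1628)²/23.1628 = 1.0102
  (9 − 13.5581)²/13.5581 = 1.5324
  (21 − 13.8663)²/13.8663 = 3.6700
  (23 − 25.5756)²/25.5756 = 0.2594
χ² = 5.3280 + 3.0895 + 0.1493 + 2.2696 + 0.0155 + 1.0102 + 1.5324 + 3.6700 + 0.2594 = 17.324

17.324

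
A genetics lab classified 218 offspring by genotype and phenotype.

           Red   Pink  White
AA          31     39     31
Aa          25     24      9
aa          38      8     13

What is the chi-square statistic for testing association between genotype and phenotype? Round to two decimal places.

22.54

Row totals: 101, 58, 59. Column totals: 94, 71, 53. Grand total N = 218.
Expected counts (row total × column total / N):
  AA, Red: 101×94/218 = 43.550
  AA, Pink: 101×71/218 = 32.894
  AA, White: 101×53/218 = 24.555
  Aa, Red: 58×94/218 = 25.009
  Aa, Pink: 58×71/218 = 18.890
  Aa, White: 58×53/218 = 14.101
  aa, Red: 59×94/218 = 25.440
  aa, Pink: 59×71/218 = 19.216
  aa, White: 59×53/218 = 14.344
Contributions (O − E)²/E:
  (31 − 43.550)²/43.550 = 3.6166
  (39 − 32.894)²/32.894 = 1.1334
  (31 − 24.555)²/24.555 = 1.6916
  (25 − 25.009)²/25.009 = 0.0000
  (24 − 18.890)²/18.890 = 1.3823
  (9 − 14.101)²/14.101 = 1.8453
  (38 − 25.440)²/25.440 = 6.2010
  (8 − 19.216)²/19.216 = 6.5466
  (13 − 14.344)²/14.344 = 0.1259
χ² = 3.6166 + 1.1334 + 1.6916 + 0.0000 + 1.3823 + 1.8453 + 6.2010 + 6.5466 + 0.1259 = 22.54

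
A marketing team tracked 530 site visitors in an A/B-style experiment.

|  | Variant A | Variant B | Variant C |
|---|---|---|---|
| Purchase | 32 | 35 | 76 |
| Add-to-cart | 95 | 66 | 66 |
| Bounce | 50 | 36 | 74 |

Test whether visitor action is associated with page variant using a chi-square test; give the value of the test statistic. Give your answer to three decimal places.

Row totals: 143, 227, 160. Column totals: 177, 137, 216. Grand total N = 530.
Expected counts (row total × column total / N):
  Purchase, Variant A: 143×177/530 = 47.7566
  Purchase, Variant B: 143×137/530 = 36.9642
  Purchase, Variant C: 143×216/530 = 58.2792
  Add-to-cart, Variant A: 227×177/530 = 75.8094
  Add-to-cart, Variant B: 227×137/530 = 58.6774
  Add-to-cart, Variant C: 227×216/530 = 92.5132
  Bounce, Variant A: 160×177/530 = 53.4340
  Bounce, Variant B: 160×137/530 = 41.3585
  Bounce, Variant C: 160×216/530 = 65.2075
Contributions (O − E)²/E:
  (32 − 47.7566)²/47.7566 = 5.1987
  (35 − 36.9642)²/36.9642 = 0.1044
  (76 − 58.2792)²/58.2792 = 5.3883
  (95 − 75.8094)²/75.8094 = 4.8580
  (66 − 58.6774)²/58.6774 = 0.9138
  (66 − 92.5132)²/92.5132 = 7.5984
  (50 − 53.4340)²/53.4340 = 0.2207
  (36 − 41.3585)²/41.3585 = 0.6943
  (74 − 65.2075)²/65.2075 = 1.1856
χ² = 5.1987 + 0.1044 + 5.3883 + 4.8580 + 0.9138 + 7.5984 + 0.2207 + 0.6943 + 1.1856 = 26.162

26.162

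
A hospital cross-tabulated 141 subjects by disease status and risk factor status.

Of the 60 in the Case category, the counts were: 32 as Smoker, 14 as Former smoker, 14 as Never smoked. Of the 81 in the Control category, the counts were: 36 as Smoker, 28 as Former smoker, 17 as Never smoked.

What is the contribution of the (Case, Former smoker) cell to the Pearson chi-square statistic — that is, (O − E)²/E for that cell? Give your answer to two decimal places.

Row total (Case) = 60; column total (Former smoker) = 42; N = 141.
Expected count E = 60 × 42 / 141 = 17.872.
Contribution = (O − E)²/E = (14 − 17.872)² / 17.872 = 0.84.

0.84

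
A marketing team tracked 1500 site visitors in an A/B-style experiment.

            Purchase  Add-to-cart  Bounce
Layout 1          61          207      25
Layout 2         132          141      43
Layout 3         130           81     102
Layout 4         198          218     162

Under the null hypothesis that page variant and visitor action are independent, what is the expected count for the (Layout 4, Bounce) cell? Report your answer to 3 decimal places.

127.931

Row total (Layout 4) = 578; column total (Bounce) = 332; grand total N = 1500.
Expected count = (row total × column total) / N = 578 × 332 / 1500 = 127.931.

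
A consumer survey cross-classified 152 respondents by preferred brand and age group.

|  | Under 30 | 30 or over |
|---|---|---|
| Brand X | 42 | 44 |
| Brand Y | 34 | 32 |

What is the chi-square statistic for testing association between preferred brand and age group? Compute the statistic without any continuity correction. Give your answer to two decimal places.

Row totals: 86, 66. Column totals: 76, 76. Grand total N = 152.
Expected counts (row total × column total / N):
  Brand X, Under 30: 86×76/152 = 43.000
  Brand X, 30 or over: 86×76/152 = 43.000
  Brand Y, Under 30: 66×76/152 = 33.000
  Brand Y, 30 or over: 66×76/152 = 33.000
Contributions (O − E)²/E:
  (42 − 43.000)²/43.000 = 0.0233
  (44 − 43.000)²/43.000 = 0.0233
  (34 − 33.000)²/33.000 = 0.0303
  (32 − 33.000)²/33.000 = 0.0303
χ² = 0.0233 + 0.0233 + 0.0303 + 0.0303 = 0.11

0.11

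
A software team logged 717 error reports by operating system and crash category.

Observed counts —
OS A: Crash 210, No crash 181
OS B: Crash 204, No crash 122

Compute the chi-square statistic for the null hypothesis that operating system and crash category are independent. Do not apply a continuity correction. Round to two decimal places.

Row totals: 391, 326. Column totals: 414, 303. Grand total N = 717.
Expected counts (row total × column total / N):
  OS A, Crash: 391×414/717 = 225.766
  OS A, No crash: 391×303/717 = 165.234
  OS B, Crash: 326×414/717 = 188.234
  OS B, No crash: 326×303/717 = 137.766
Contributions (O − E)²/E:
  (210 − 225.766)²/225.766 = 1.1010
  (181 − 165.234)²/165.234 = 1.5043
  (204 − 188.234)²/188.234 = 1.3205
  (122 − 137.766)²/137.766 = 1.8043
χ² = 1.1010 + 1.5043 + 1.3205 + 1.8043 = 5.73

5.73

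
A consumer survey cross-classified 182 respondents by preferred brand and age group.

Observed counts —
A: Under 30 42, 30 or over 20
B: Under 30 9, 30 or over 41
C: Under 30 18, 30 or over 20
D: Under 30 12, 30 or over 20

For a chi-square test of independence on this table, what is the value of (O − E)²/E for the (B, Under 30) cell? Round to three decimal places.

Row total (B) = 50; column total (Under 30) = 81; N = 182.
Expected count E = 50 × 81 / 182 = 22.2527.
Contribution = (O − E)²/E = (9 − 22.2527)² / 22.2527 = 7.893.

7.893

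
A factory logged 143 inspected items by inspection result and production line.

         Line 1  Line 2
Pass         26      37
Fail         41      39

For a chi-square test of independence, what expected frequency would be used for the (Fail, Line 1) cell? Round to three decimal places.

Row total (Fail) = 80; column total (Line 1) = 67; grand total N = 143.
Expected count = (row total × column total) / N = 80 × 67 / 143 = 37.483.

37.483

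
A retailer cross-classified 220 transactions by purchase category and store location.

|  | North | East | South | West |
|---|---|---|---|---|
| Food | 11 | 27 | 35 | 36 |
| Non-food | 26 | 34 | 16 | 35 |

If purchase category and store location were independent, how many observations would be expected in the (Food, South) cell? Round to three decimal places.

25.268

Row total (Food) = 109; column total (South) = 51; grand total N = 220.
Expected count = (row total × column total) / N = 109 × 51 / 220 = 25.268.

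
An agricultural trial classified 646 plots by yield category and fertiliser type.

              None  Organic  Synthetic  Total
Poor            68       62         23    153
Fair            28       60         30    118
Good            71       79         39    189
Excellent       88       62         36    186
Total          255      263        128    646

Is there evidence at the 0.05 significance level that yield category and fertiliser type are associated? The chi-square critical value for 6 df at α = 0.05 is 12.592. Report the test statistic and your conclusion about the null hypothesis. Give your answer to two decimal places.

Grand total N = 646.
Expected counts (row total × column total / N):
  Poor, None: 153×255/646 = 60.395
  Poor, Organic: 153×263/646 = 62.289
  Poor, Synthetic: 153×128/646 = 30.316
  Fair, None: 118×255/646 = 46.579
  Fair, Organic: 118×263/646 = 48.040
  Fair, Synthetic: 118×128/646 = 23.381
  Good, None: 189×255/646 = 74.605
  Good, Organic: 189×263/646 = 76.946
  Good, Synthetic: 189×128/646 = 37.449
  Excellent, None: 186×255/646 = 73.421
  Excellent, Organic: 186×263/646 = 75.724
  Excellent, Synthetic: 186×128/646 = 36.854
Contributions (O − E)²/E:
  (68 − 60.395)²/60.395 = 0.9576
  (62 − 62.289)²/62.289 = 0.0013
  (23 − 30.316)²/30.316 = 1.7655
  (28 − 46.579)²/46.579 = 7.4106
  (60 − 48.040)²/48.040 = 2.9776
  (30 − 23.381)²/23.381 = 1.8738
  (71 − 74.605)²/74.605 = 0.1742
  (79 − 76.946)²/76.946 = 0.0548
  (39 − 37.449)²/37.449 = 0.0642
  (88 − 73.421)²/73.421 = 2.8949
  (62 − 75.724)²/75.724 = 2.4873
  (36 − 36.854)²/36.854 = 0.0198
χ² = 0.9576 + 0.0013 + 1.7655 + 7.4106 + 2.9776 + 1.8738 + 0.1742 + 0.0548 + 0.0642 + 2.8949 + 2.4873 + 0.0198 = 20.68
df = (4−1)(3−1) = 6. Since 20.68 > 12.592, reject the null hypothesis of independence at α = 0.05.

20.68; reject H₀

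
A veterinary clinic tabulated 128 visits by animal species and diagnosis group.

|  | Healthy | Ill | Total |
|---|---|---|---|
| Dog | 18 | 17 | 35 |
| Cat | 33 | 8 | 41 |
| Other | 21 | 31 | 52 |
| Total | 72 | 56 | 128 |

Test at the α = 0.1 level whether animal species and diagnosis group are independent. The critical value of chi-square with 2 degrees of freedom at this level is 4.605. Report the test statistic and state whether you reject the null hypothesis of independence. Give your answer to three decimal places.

15.437; reject H₀

Grand total N = 128.
Expected counts (row total × column total / N):
  Dog, Healthy: 35×72/128 = 19.6875
  Dog, Ill: 35×56/128 = 15.3125
  Cat, Healthy: 41×72/128 = 23.0625
  Cat, Ill: 41×56/128 = 17.9375
  Other, Healthy: 52×72/128 = 29.2500
  Other, Ill: 52×56/128 = 22.7500
Contributions (O − E)²/E:
  (18 − 19.6875)²/19.6875 = 0.1446
  (17 − 15.3125)²/15.3125 = 0.1860
  (33 − 23.0625)²/23.0625 = 4.2820
  (8 − 17.9375)²/17.9375 = 5.5054
  (21 − 29.2500)²/29.2500 = 2.3269
  (31 − 22.7500)²/22.7500 = 2.9918
χ² = 0.1446 + 0.1860 + 4.2820 + 5.5054 + 2.3269 + 2.9918 = 15.437
df = (3−1)(2−1) = 2. Since 15.437 > 4.605, reject the null hypothesis of independence at α = 0.1.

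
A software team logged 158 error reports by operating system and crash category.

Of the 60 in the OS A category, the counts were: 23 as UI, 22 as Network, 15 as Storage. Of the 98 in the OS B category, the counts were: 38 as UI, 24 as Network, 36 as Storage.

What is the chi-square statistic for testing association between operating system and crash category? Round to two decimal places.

Row totals: 60, 98. Column totals: 61, 46, 51. Grand total N = 158.
Expected counts (row total × column total / N):
  OS A, UI: 60×61/158 = 23.1646
  OS A, Network: 60×46/158 = 17.4684
  OS A, Storage: 60×51/158 = 19.3671
  OS B, UI: 98×61/158 = 37.8354
  OS B, Network: 98×46/158 = 28.5316
  OS B, Storage: 98×51/158 = 31.6329
Contributions (O − E)²/E:
  (23 − 23.1646)²/23.1646 = 0.0012
  (22 − 17.4684)²/17.4684 = 1.1756
  (15 − 19.3671)²/19.3671 = 0.9847
  (38 − 37.8354)²/37.8354 = 0.0007
  (24 − 28.5316)²/28.5316 = 0.7197
  (36 − 31.6329)²/31.6329 = 0.6029
χ² = 0.0012 + 1.1756 + 0.9847 + 0.0007 + 0.7197 + 0.6029 = 3.48

3.48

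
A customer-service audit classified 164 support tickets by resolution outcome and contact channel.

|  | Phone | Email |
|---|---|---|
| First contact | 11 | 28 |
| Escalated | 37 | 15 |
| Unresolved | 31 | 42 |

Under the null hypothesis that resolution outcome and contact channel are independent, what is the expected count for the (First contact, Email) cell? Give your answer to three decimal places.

Row total (First contact) = 39; column total (Email) = 85; grand total N = 164.
Expected count = (row total × column total) / N = 39 × 85 / 164 = 20.213.

20.213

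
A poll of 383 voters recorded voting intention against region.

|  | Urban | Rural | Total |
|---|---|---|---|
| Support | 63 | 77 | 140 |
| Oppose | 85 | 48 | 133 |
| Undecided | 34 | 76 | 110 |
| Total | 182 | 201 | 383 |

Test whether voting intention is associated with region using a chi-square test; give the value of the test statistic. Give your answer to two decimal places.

26.85

Grand total N = 383.
Expected counts (row total × column total / N):
  Support, Urban: 140×182/383 = 66.527
  Support, Rural: 140×201/383 = 73.473
  Oppose, Urban: 133×182/383 = 63.201
  Oppose, Rural: 133×201/383 = 69.799
  Undecided, Urban: 110×182/383 = 52.272
  Undecided, Rural: 110×201/383 = 57.728
Contributions (O − E)²/E:
  (63 − 66.527)²/66.527 = 0.1870
  (77 − 73.473)²/73.473 = 0.1693
  (85 − 63.201)²/63.201 = 7.5188
  (48 − 69.799)²/69.799 = 6.8081
  (34 − 52.272)²/52.272 = 6.3871
  (76 − 57.728)²/57.728 = 5.7834
χ² = 0.1870 + 0.1693 + 7.5188 + 6.8081 + 6.3871 + 5.7834 = 26.85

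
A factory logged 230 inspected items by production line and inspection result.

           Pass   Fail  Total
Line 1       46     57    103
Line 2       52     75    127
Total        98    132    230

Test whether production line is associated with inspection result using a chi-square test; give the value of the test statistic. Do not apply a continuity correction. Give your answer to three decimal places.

Grand total N = 230.
Expected counts (row total × column total / N):
  Line 1, Pass: 103×98/230 = 43.8870
  Line 1, Fail: 103×132/230 = 59.1130
  Line 2, Pass: 127×98/230 = 54.1130
  Line 2, Fail: 127×132/230 = 72.8870
Contributions (O − E)²/E:
  (46 − 43.8870)²/43.8870 = 0.1017
  (57 − 59.1130)²/59.1130 = 0.0755
  (52 − 54.1130)²/54.1130 = 0.0825
  (75 − 72.8870)²/72.8870 = 0.0613
χ² = 0.1017 + 0.0755 + 0.0825 + 0.0613 = 0.321

0.321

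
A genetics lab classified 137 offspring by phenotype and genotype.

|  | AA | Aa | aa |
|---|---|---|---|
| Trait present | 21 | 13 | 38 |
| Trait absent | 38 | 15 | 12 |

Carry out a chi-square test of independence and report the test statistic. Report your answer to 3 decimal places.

18.251

Row totals: 72, 65. Column totals: 59, 28, 50. Grand total N = 137.
Expected counts (row total × column total / N):
  Trait present, AA: 72×59/137 = 31.0073
  Trait present, Aa: 72×28/137 = 14.7153
  Trait present, aa: 72×50/137 = 26.2774
  Trait absent, AA: 65×59/137 = 27.9927
  Trait absent, Aa: 65×28/137 = 13.2847
  Trait absent, aa: 65×50/137 = 23.7226
Contributions (O − E)²/E:
  (21 − 31.0073)²/31.0073 = 3.2298
  (13 − 14.7153)²/14.7153 = 0.1999
  (38 − 26.2774)²/26.2774 = 5.2296
  (38 − 27.9927)²/27.9927 = 3.5776
  (15 − 13.2847)²/13.2847 = 0.2215
  (12 − 23.7226)²/23.7226 = 5.7928
χ² = 3.2298 + 0.1999 + 5.2296 + 3.5776 + 0.2215 + 5.7928 = 18.251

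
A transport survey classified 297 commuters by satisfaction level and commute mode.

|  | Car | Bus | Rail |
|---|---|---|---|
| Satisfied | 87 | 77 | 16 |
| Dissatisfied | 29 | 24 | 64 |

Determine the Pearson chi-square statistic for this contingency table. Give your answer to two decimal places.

Row totals: 180, 117. Column totals: 116, 101, 80. Grand total N = 297.
Expected counts (row total × column total / N):
  Satisfied, Car: 180×116/297 = 70.303
  Satisfied, Bus: 180×101/297 = 61.212
  Satisfied, Rail: 180×80/297 = 48.485
  Dissatisfied, Car: 117×116/297 = 45.697
  Dissatisfied, Bus: 117×101/297 = 39.788
  Dissatisfied, Rail: 117×80/297 = 31.515
Contributions (O − E)²/E:
  (87 − 70.303)²/70.303 = 3.9655
  (77 − 61.212)²/61.212 = 4.0721
  (16 − 48.485)²/48.485 = 21.7650
  (29 − 45.697)²/45.697 = 6.1008
  (24 − 39.788)²/39.788 = 6.2647
  (64 − 31.515)²/31.515 = 33.4849
χ² = 3.9655 + 4.0721 + 21.7650 + 6.1008 + 6.2647 + 33.4849 = 75.65

75.65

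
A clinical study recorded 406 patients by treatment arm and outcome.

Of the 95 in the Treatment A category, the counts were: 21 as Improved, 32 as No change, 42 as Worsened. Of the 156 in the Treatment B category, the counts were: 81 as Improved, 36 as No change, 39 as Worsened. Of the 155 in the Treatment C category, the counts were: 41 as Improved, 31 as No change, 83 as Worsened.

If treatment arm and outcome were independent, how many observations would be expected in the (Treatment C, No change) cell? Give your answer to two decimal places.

37.80

Row total (Treatment C) = 155; column total (No change) = 99; grand total N = 406.
Expected count = (row total × column total) / N = 155 × 99 / 406 = 37.80.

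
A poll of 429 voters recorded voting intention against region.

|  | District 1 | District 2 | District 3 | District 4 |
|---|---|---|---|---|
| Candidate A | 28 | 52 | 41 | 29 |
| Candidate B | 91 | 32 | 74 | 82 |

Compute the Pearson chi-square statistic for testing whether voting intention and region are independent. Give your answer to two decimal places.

37.49

Row totals: 150, 279. Column totals: 119, 84, 115, 111. Grand total N = 429.
Expected counts (row total × column total / N):
  Candidate A, District 1: 150×119/429 = 41.6084
  Candidate A, District 2: 150×84/429 = 29.3706
  Candidate A, District 3: 150×115/429 = 40.2098
  Candidate A, District 4: 150×111/429 = 38.8112
  Candidate B, District 1: 279×119/429 = 77.3916
  Candidate B, District 2: 279×84/429 = 54.6294
  Candidate B, District 3: 279×115/429 = 74.7902
  Candidate B, District 4: 279×111/429 = 72.1888
Contributions (O − E)²/E:
  (28 − 41.6084)²/41.6084 = 4.4507
  (52 − 29.3706)²/29.3706 = 17.4355
  (41 − 40.2098)²/40.2098 = 0.0155
  (29 − 38.8112)²/38.8112 = 2.4802
  (91 − 77.3916)²/77.3916 = 2.3929
  (32 − 54.6294)²/54.6294 = 9.3739
  (74 − 74.7902)²/74.7902 = 0.0083
  (82 − 72.1888)²/72.1888 = 1.3334
χ² = 4.4507 + 17.4355 + 0.0155 + 2.4802 + 2.3929 + 9.3739 + 0.0083 + 1.3334 = 37.49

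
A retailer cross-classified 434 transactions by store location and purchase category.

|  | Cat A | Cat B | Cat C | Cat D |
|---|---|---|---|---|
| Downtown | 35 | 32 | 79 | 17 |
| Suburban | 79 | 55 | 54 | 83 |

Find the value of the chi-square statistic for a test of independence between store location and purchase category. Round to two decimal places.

Row totals: 163, 271. Column totals: 114, 87, 133, 100. Grand total N = 434.
Expected counts (row total × column total / N):
  Downtown, Cat A: 163×114/434 = 42.816
  Downtown, Cat B: 163×87/434 = 32.675
  Downtown, Cat C: 163×133/434 = 49.952
  Downtown, Cat D: 163×100/434 = 37.558
  Suburban, Cat A: 271×114/434 = 71.184
  Suburban, Cat B: 271×87/434 = 54.325
  Suburban, Cat C: 271×133/434 = 83.048
  Suburban, Cat D: 271×100/434 = 62.442
Contributions (O − E)²/E:
  (35 − 42.816)²/42.816 = 1.4268
  (32 − 32.675)²/32.675 = 0.0139
  (79 − 49.952)²/49.952 = 16.8919
  (17 − 37.558)²/37.558 = 11.2528
  (79 − 71.184)²/71.184 = 0.8582
  (55 − 54.325)²/54.325 = 0.0084
  (54 − 83.048)²/83.048 = 10.1602
  (83 − 62.442)²/62.442 = 6.7684
χ² = 1.4268 + 0.0139 + 16.8919 + 11.2528 + 0.8582 + 0.0084 + 10.1602 + 6.7684 = 47.38

47.38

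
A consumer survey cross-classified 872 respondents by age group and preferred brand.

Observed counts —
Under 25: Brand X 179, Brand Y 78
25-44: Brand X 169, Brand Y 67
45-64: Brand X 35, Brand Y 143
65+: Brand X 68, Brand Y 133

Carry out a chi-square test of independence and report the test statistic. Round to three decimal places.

Row totals: 257, 236, 178, 201. Column totals: 451, 421. Grand total N = 872.
Expected counts (row total × column total / N):
  Under 25, Brand X: 257×451/872 = 132.9209
  Under 25, Brand Y: 257×421/872 = 124.0791
  25-44, Brand X: 236×451/872 = 122.0596
  25-44, Brand Y: 236×421/872 = 113.9404
  45-64, Brand X: 178×451/872 = 92.0619
  45-64, Brand Y: 178×421/872 = 85.9381
  65+, Brand X: 201×451/872 = 103.9576
  65+, Brand Y: 201×421/872 = 97.0424
Contributions (O − E)²/E:
  (179 − 132.9209)²/132.9209 = 15.9740
  (78 − 124.0791)²/124.0791 = 17.1123
  (169 − 122.0596)²/122.0596 = 18.0518
  (67 − 113.9404)²/113.9404 = 19.3382
  (35 − 92.0619)²/92.0619 = 35.3682
  (143 − 85.9381)²/85.9381 = 37.8884
  (68 − 103.9576)²/103.9576 = 12.4373
  (133 − 97.0424)²/97.0424 = 13.3235
χ² = 15.9740 + 17.1123 + 18.0518 + 19.3382 + 35.3682 + 37.8884 + 12.4373 + 13.3235 = 169.494

169.494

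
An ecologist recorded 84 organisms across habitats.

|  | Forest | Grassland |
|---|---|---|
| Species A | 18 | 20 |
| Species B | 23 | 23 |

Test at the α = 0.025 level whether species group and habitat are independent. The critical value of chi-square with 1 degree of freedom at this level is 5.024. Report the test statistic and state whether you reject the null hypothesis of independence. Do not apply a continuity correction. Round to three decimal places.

0.058; fail to reject H₀

Row totals: 38, 46. Column totals: 41, 43. Grand total N = 84.
Expected counts (row total × column total / N):
  Species A, Forest: 38×41/84 = 18.5476
  Species A, Grassland: 38×43/84 = 19.4524
  Species B, Forest: 46×41/84 = 22.4524
  Species B, Grassland: 46×43/84 = 23.5476
Contributions (O − E)²/E:
  (18 − 18.5476)²/18.5476 = 0.0162
  (20 − 19.4524)²/19.4524 = 0.0154
  (23 − 22.4524)²/22.4524 = 0.0134
  (23 − 23.5476)²/23.5476 = 0.0127
χ² = 0.0162 + 0.0154 + 0.0134 + 0.0127 = 0.058
df = (2−1)(2−1) = 1. Since 0.058 < 5.024, fail to reject the null hypothesis of independence at α = 0.025.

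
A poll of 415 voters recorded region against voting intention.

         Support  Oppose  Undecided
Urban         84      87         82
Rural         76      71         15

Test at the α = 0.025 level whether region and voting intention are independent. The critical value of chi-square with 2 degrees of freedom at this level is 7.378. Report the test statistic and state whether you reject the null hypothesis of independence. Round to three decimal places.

Row totals: 253, 162. Column totals: 160, 158, 97. Grand total N = 415.
Expected counts (row total × column total / N):
  Urban, Support: 253×160/415 = 97.5422
  Urban, Oppose: 253×158/415 = 96.3229
  Urban, Undecided: 253×97/415 = 59.1349
  Rural, Support: 162×160/415 = 62.4578
  Rural, Oppose: 162×158/415 = 61.6771
  Rural, Undecided: 162×97/415 = 37.8651
Contributions (O − E)²/E:
  (84 − 97.5422)²/97.5422 = 1.8801
  (87 − 96.3229)²/96.3229 = 0.9023
  (82 − 59.1349)²/59.1349 = 8.8410
  (76 − 62.4578)²/62.4578 = 2.9362
  (71 − 61.6771)²/61.6771 = 1.4092
  (15 − 37.8651)²/37.8651 = 13.8072
χ² = 1.8801 + 0.9023 + 8.8410 + 2.9362 + 1.4092 + 13.8072 = 29.776
df = (2−1)(3−1) = 2. Since 29.776 > 7.378, reject the null hypothesis of independence at α = 0.025.

29.776; reject H₀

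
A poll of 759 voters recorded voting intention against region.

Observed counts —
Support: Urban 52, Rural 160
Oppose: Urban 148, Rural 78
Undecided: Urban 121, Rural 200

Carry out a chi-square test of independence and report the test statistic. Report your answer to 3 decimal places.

Row totals: 212, 226, 321. Column totals: 321, 438. Grand total N = 759.
Expected counts (row total × column total / N):
  Support, Urban: 212×321/759 = 89.6601
  Support, Rural: 212×438/759 = 122.3399
  Oppose, Urban: 226×321/759 = 95.5810
  Oppose, Rural: 226×438/759 = 130.4190
  Undecided, Urban: 321×321/759 = 135.7589
  Undecided, Rural: 321×438/759 = 185.2411
Contributions (O − E)²/E:
  (52 − 89.6601)²/89.6601 = 15.8184
  (160 − 122.3399)²/122.3399 = 11.5930
  (148 − 95.5810)²/95.5810 = 28.7479
  (78 − 130.4190)²/130.4190 = 21.0686
  (121 − 135.7589)²/135.7589 = 1.6045
  (200 − 185.2411)²/185.2411 = 1.1759
χ² = 15.8184 + 11.5930 + 28.7479 + 21.0686 + 1.6045 + 1.1759 = 80.008

80.008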